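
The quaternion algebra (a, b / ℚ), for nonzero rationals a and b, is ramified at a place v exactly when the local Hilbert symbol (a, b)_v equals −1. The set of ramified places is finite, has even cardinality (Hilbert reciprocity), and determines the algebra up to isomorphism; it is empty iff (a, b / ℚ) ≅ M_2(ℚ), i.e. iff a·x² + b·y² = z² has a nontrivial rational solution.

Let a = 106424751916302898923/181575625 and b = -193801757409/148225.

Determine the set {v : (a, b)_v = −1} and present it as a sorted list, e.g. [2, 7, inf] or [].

[2, 3, 17, 29]

(a, b) ≡ (3, -6409) mod (ℚ^×)²; places V = {2, 3, 5, 7, 11, 13, 17, 29, 47, ∞}.
(a,b)_5: α=-4, u≡3; β=-2, v≡4 (mod 5); (3|5)=-1, (4|5)=+1; sign (−1)^0·-1^-2·+1^-4 = +1.
(a,b)_∞: sgn(3)=+, sgn(-6409)=−, so +1.
(a,b)_7: α=-4, u≡3; β=-2, v≡6 (mod 7); (3|7)=-1, (6|7)=-1; sign (−1)^0·-1^-2·-1^-4 = +1.
(a,b)_2: α=0, β=0; u≡3, v≡7 (mod 8); ε(u)ε(v)=1·1, αω(v)=0·0, βω(u)=0·1; sum ≡ 1  ⇒  -1.
(a,b)_47: α=2, u≡21; β=2, v≡41 (mod 47); (21|47)=+1, (41|47)=-1; sign (−1)^0·+1^2·-1^2 = +1.
(a,b)_11: α=-2, u≡4; β=-2, v≡1 (mod 11); (4|11)=+1, (1|11)=+1; sign (−1)^0·+1^-2·+1^-2 = +1.
(a,b)_13: α=8, u≡3; β=3, v≡3 (mod 13); (3|13)=+1, (3|13)=+1; sign (−1)^0·+1^3·+1^8 = +1.
(a,b)_3: α=5, u≡1; β=4, v≡2 (mod 3); (1|3)=+1, (2|3)=-1; sign (−1)^0·+1^4·-1^5 = -1.
(a,b)_29: α=2, u≡26; β=1, v≡14 (mod 29); (26|29)=-1, (14|29)=-1; sign (−1)^0·-1^1·-1^2 = -1.
(a,b)_17: α=2, u≡14; β=1, v≡6 (mod 17); (14|17)=-1, (6|17)=-1; sign (−1)^0·-1^1·-1^2 = -1.
Ram(3, -6409) = {2, 3, 17, 29}; no ℚ_2-point on the conic.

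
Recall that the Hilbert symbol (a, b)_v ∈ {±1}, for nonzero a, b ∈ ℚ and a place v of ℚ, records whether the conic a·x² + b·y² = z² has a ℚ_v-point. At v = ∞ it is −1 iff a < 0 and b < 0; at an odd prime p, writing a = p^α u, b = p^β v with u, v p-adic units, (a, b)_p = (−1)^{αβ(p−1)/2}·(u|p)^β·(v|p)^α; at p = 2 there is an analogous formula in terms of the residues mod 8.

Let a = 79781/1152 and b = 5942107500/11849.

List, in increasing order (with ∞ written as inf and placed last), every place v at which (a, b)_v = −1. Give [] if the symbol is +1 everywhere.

[2, 13, 23, 37]

Mod squares: a ≡ 442, b ≡ 1988787. Check v ∈ {∞, 2, 3, 5, 7, 13, 17, 19, 23, 37, 41}.
v=∞: 442 > 0 and 1988787 > 0  ⇒  (a,b)_∞ = +1.
v=17: a=17^1·(≡4), b=17^-2·(≡8) mod 17; (4|17)=+1, (8|17)=+1; (−1)^{1·-2·8}·(+1)^-2·(+1)^1 = +1.
v=3: a=3^-2·(≡1), b=3^1·(≡1) mod 3; (1|3)=+1, (1|3)=+1; (−1)^{-2·1·1}·(+1)^1·(+1)^-2 = +1.
v=37: a=37^0·(≡24), b=37^1·(≡4) mod 37; (24|37)=-1, (4|37)=+1; (−1)^{0·1·18}·(-1)^1·(+1)^0 = -1.
v=23: a=23^0·(≡20), b=23^1·(≡8) mod 23; (20|23)=-1, (8|23)=+1; (−1)^{0·1·11}·(-1)^1·(+1)^0 = -1.
v=5: a=5^0·(≡3), b=5^4·(≡3) mod 5; (3|5)=-1, (3|5)=-1; (−1)^{0·4·2}·(-1)^4·(-1)^0 = +1.
v=7: a=7^0·(≡4), b=7^2·(≡5) mod 7; (4|7)=+1, (5|7)=-1; (−1)^{0·2·3}·(+1)^2·(-1)^0 = +1.
v=19: a=19^2·(≡1), b=19^1·(≡12) mod 19; (1|19)=+1, (12|19)=-1; (−1)^{2·1·9}·(+1)^1·(-1)^2 = +1.
v=41: a=41^0·(≡9), b=41^-1·(≡25) mod 41; (9|41)=+1, (25|41)=+1; (−1)^{0·-1·20}·(+1)^-1·(+1)^0 = +1.
v=13: a=13^1·(≡5), b=13^0·(≡5) mod 13; (5|13)=-1, (5|13)=-1; (−1)^{1·0·6}·(-1)^0·(-1)^1 = -1.
v=2: v_2(a)=-7, v_2(b)=2; units ≡ 5, 3 (mod 8); ε·ε+αω+βω = 0·1+-7·1+2·1 ≡ 1  ⇒  (a,b)_2 = -1.
(442, 1988787 / ℚ) ramifies at {2, 13, 23, 37}: a division algebra.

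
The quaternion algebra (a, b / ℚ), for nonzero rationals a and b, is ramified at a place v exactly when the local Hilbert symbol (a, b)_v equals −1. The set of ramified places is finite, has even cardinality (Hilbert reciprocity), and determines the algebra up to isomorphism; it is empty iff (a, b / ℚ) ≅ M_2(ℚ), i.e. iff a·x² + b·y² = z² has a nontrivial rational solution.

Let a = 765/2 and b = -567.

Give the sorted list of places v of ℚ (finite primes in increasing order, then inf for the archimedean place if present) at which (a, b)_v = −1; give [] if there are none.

Mod squares: a ≡ 170, b ≡ -7. Check v ∈ {∞, 2, 3, 5, 7, 17}.
v=7: a=7^0·(≡1), b=7^1·(≡3) mod 7; (1|7)=+1, (3|7)=-1; (−1)^{0·1·3}·(+1)^1·(-1)^0 = +1.
v=3: a=3^2·(≡2), b=3^4·(≡2) mod 3; (2|3)=-1, (2|3)=-1; (−1)^{2·4·1}·(-1)^4·(-1)^2 = +1.
v=17: a=17^1·(≡14), b=17^0·(≡11) mod 17; (14|17)=-1, (11|17)=-1; (−1)^{1·0·8}·(-1)^0·(-1)^1 = -1.
v=2: v_2(a)=-1, v_2(b)=0; units ≡ 5, 1 (mod 8); ε·ε+αω+βω = 0·0+-1·0+0·1 ≡ 0  ⇒  (a,b)_2 = +1.
v=∞: 170 > 0 and -7 < 0  ⇒  (a,b)_∞ = +1.
v=5: a=5^1·(≡4), b=5^0·(≡3) mod 5; (4|5)=+1, (3|5)=-1; (−1)^{1·0·2}·(+1)^0·(-1)^1 = -1.
|Ram(170, -7)| = 2, even; anisotropic at {5, 17}.

[5, 17]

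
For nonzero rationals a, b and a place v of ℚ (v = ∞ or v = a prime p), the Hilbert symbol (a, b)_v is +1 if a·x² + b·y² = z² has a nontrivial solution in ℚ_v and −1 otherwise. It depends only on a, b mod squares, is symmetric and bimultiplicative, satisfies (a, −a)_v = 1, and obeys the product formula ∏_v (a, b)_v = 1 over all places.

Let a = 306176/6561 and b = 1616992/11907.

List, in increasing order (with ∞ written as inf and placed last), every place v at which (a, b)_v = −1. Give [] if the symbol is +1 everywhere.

(a, b) ≡ (299, 1794) mod (ℚ^×)²; places V = {2, 3, 7, 13, 23, ∞}.
(a,b)_∞: sgn(299)=+, sgn(1794)=+, so +1.
(a,b)_13: α=1, u≡1; β=3, v≡5 (mod 13); (1|13)=+1, (5|13)=-1; sign (−1)^0·+1^3·-1^1 = -1.
(a,b)_23: α=1, u≡3; β=1, v≡1 (mod 23); (3|23)=+1, (1|23)=+1; sign (−1)^1·+1^1·+1^1 = -1.
(a,b)_2: α=10, β=5; u≡3, v≡1 (mod 8); ε(u)ε(v)=1·0, αω(v)=10·0, βω(u)=5·1; sum ≡ 1  ⇒  -1.
(a,b)_7: α=0, u≡5; β=-2, v≡4 (mod 7); (5|7)=-1, (4|7)=+1; sign (−1)^0·-1^-2·+1^0 = +1.
(a,b)_3: α=-8, u≡2; β=-5, v≡1 (mod 3); (2|3)=-1, (1|3)=+1; sign (−1)^0·-1^-5·+1^-8 = -1.
|Ram(299, 1794)| = 4, even; anisotropic at {2, 3, 13, 23}.

[2, 3, 13, 23]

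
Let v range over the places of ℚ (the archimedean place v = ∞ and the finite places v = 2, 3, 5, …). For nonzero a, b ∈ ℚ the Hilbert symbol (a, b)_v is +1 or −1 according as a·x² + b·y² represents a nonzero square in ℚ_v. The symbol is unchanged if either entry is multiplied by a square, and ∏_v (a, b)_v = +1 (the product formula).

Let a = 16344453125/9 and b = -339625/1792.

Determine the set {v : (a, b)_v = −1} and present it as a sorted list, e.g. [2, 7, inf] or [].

[11, 13]

Mod squares: a ≡ 8645, b ≡ -95095. Check v ∈ {∞, 2, 3, 5, 7, 11, 13, 19}.
v=5: a=5^7·(≡1), b=5^3·(≡4) mod 5; (1|5)=+1, (4|5)=+1; (−1)^{7·3·2}·(+1)^3·(+1)^7 = +1.
v=2: v_2(a)=0, v_2(b)=-8; units ≡ 5, 1 (mod 8); ε·ε+αω+βω = 0·0+0·0+-8·1 ≡ 0  ⇒  (a,b)_2 = +1.
v=7: a=7^1·(≡3), b=7^-1·(≡2) mod 7; (3|7)=-1, (2|7)=+1; (−1)^{1·-1·3}·(-1)^-1·(+1)^1 = +1.
v=19: a=19^1·(≡3), b=19^1·(≡7) mod 19; (3|19)=-1, (7|19)=+1; (−1)^{1·1·9}·(-1)^1·(+1)^1 = +1.
v=13: a=13^1·(≡2), b=13^1·(≡4) mod 13; (2|13)=-1, (4|13)=+1; (−1)^{1·1·6}·(-1)^1·(+1)^1 = -1.
v=∞: 8645 > 0 and -95095 < 0  ⇒  (a,b)_∞ = +1.
v=11: a=11^2·(≡8), b=11^1·(≡9) mod 11; (8|11)=-1, (9|11)=+1; (−1)^{2·1·5}·(-1)^1·(+1)^2 = -1.
v=3: a=3^-2·(≡2), b=3^0·(≡2) mod 3; (2|3)=-1, (2|3)=-1; (−1)^{-2·0·1}·(-1)^0·(-1)^-2 = +1.
|Ram(8645, -95095)| = 2, even; anisotropic at {11, 13}.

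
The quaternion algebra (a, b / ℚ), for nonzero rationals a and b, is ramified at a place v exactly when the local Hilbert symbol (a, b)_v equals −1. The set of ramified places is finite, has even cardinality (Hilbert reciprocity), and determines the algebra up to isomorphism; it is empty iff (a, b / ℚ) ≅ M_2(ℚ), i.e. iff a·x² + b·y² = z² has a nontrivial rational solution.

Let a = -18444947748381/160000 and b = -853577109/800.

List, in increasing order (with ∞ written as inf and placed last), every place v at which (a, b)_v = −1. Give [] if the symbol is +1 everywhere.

Mod squares: a ≡ -4389, b ≡ -8778. Check v ∈ {∞, 2, 3, 5, 7, 11, 19}.
v=19: a=19^1·(≡16), b=19^1·(≡14) mod 19; (16|19)=+1, (14|19)=-1; (−1)^{1·1·9}·(+1)^1·(-1)^1 = +1.
v=5: a=5^-4·(≡4), b=5^-2·(≡3) mod 5; (4|5)=+1, (3|5)=-1; (−1)^{-4·-2·2}·(+1)^-2·(-1)^-4 = +1.
v=7: a=7^9·(≡3), b=7^5·(≡6) mod 7; (3|7)=-1, (6|7)=-1; (−1)^{9·5·3}·(-1)^5·(-1)^9 = -1.
v=11: a=11^1·(≡8), b=11^1·(≡1) mod 11; (8|11)=-1, (1|11)=+1; (−1)^{1·1·5}·(-1)^1·(+1)^1 = +1.
v=2: v_2(a)=-8, v_2(b)=-5; units ≡ 3, 3 (mod 8); ε·ε+αω+βω = 1·1+-8·1+-5·1 ≡ 0  ⇒  (a,b)_2 = +1.
v=∞: -4389 < 0 and -8778 < 0  ⇒  (a,b)_∞ = -1.
v=3: a=3^7·(≡1), b=3^5·(≡2) mod 3; (1|3)=+1, (2|3)=-1; (−1)^{7·5·1}·(+1)^5·(-1)^7 = +1.
|Ram(-4389, -8778)| = 2, even; anisotropic at {7, ∞}.

[7, inf]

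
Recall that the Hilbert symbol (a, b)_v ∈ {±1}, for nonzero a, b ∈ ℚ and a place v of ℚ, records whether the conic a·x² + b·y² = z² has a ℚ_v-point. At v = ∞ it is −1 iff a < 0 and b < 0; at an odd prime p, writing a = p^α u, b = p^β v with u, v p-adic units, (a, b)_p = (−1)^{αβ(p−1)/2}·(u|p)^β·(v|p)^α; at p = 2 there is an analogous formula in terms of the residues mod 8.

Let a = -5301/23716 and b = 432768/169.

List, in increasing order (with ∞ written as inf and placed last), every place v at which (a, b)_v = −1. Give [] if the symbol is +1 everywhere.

Mod squares: a ≡ -589, b ≡ 138. Check v ∈ {∞, 2, 3, 7, 11, 13, 19, 23, 31}.
v=31: a=31^1·(≡15), b=31^0·(≡5) mod 31; (15|31)=-1, (5|31)=+1; (−1)^{1·0·15}·(-1)^0·(+1)^1 = +1.
v=23: a=23^0·(≡4), b=23^1·(≡6) mod 23; (4|23)=+1, (6|23)=+1; (−1)^{0·1·11}·(+1)^1·(+1)^0 = +1.
v=13: a=13^0·(≡4), b=13^-2·(≡11) mod 13; (4|13)=+1, (11|13)=-1; (−1)^{0·-2·6}·(+1)^-2·(-1)^0 = +1.
v=11: a=11^-2·(≡5), b=11^0·(≡7) mod 11; (5|11)=+1, (7|11)=-1; (−1)^{-2·0·5}·(+1)^0·(-1)^-2 = +1.
v=3: a=3^2·(≡2), b=3^1·(≡1) mod 3; (2|3)=-1, (1|3)=+1; (−1)^{2·1·1}·(-1)^1·(+1)^2 = -1.
v=7: a=7^-2·(≡5), b=7^2·(≡5) mod 7; (5|7)=-1, (5|7)=-1; (−1)^{-2·2·3}·(-1)^2·(-1)^-2 = +1.
v=19: a=19^1·(≡11), b=19^0·(≡7) mod 19; (11|19)=+1, (7|19)=+1; (−1)^{1·0·9}·(+1)^0·(+1)^1 = +1.
v=∞: -589 < 0 and 138 > 0  ⇒  (a,b)_∞ = +1.
v=2: v_2(a)=-2, v_2(b)=7; units ≡ 3, 5 (mod 8); ε·ε+αω+βω = 1·0+-2·1+7·1 ≡ 1  ⇒  (a,b)_2 = -1.
|Ram(-589, 138)| = 2, even; anisotropic at {2, 3}.

[2, 3]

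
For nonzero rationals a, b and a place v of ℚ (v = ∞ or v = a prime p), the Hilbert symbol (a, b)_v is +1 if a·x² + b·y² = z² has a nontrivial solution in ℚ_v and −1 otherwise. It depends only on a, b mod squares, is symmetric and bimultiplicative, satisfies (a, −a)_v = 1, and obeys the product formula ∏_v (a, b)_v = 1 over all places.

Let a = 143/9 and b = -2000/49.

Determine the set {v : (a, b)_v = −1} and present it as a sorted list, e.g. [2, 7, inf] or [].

[2, 5, 11, 13]

(a, b) ≡ (143, -5) mod (ℚ^×)²; places V = {2, 3, 5, 7, 11, 13, ∞}.
(a,b)_3: α=-2, u≡2; β=0, v≡1 (mod 3); (2|3)=-1, (1|3)=+1; sign (−1)^0·-1^0·+1^-2 = +1.
(a,b)_7: α=0, u≡5; β=-2, v≡2 (mod 7); (5|7)=-1, (2|7)=+1; sign (−1)^0·-1^-2·+1^0 = +1.
(a,b)_13: α=1, u≡7; β=0, v≡8 (mod 13); (7|13)=-1, (8|13)=-1; sign (−1)^0·-1^0·-1^1 = -1.
(a,b)_5: α=0, u≡2; β=3, v≡1 (mod 5); (2|5)=-1, (1|5)=+1; sign (−1)^0·-1^3·+1^0 = -1.
(a,b)_11: α=1, u≡10; β=0, v≡7 (mod 11); (10|11)=-1, (7|11)=-1; sign (−1)^0·-1^0·-1^1 = -1.
(a,b)_∞: sgn(143)=+, sgn(-5)=−, so +1.
(a,b)_2: α=0, β=4; u≡7, v≡3 (mod 8); ε(u)ε(v)=1·1, αω(v)=0·1, βω(u)=4·0; sum ≡ 1  ⇒  -1.
(143, -5 / ℚ) ramifies at {2, 5, 11, 13}: a division algebra.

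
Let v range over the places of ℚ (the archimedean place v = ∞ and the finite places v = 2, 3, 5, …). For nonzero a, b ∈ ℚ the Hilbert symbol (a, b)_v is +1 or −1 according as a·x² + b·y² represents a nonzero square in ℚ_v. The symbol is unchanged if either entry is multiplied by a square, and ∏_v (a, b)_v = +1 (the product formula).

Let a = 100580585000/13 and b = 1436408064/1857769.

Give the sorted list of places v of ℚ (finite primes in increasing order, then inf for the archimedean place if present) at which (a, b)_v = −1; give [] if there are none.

(a, b) ≡ (10673858, 3689) mod (ℚ^×)²; places V = {2, 3, 5, 7, 13, 17, 19, 29, 31, 41, 47, ∞}.
(a,b)_47: α=0, u≡21; β=-2, v≡31 (mod 47); (21|47)=+1, (31|47)=-1; sign (−1)^0·+1^-2·-1^0 = +1.
(a,b)_3: α=0, u≡2; β=2, v≡2 (mod 3); (2|3)=-1, (2|3)=-1; sign (−1)^0·-1^2·-1^0 = +1.
(a,b)_29: α=0, u≡10; β=-2, v≡9 (mod 29); (10|29)=-1, (9|29)=+1; sign (−1)^0·-1^-2·+1^0 = +1.
(a,b)_31: α=1, u≡8; β=1, v≡13 (mod 31); (8|31)=+1, (13|31)=-1; sign (−1)^1·+1^1·-1^1 = +1.
(a,b)_5: α=4, u≡2; β=0, v≡1 (mod 5); (2|5)=-1, (1|5)=+1; sign (−1)^0·-1^0·+1^4 = +1.
(a,b)_19: α=1, u≡16; β=0, v≡14 (mod 19); (16|19)=+1, (14|19)=-1; sign (−1)^0·+1^0·-1^1 = -1.
(a,b)_∞: sgn(10673858)=+, sgn(3689)=+, so +1.
(a,b)_41: α=1, u≡11; β=0, v≡16 (mod 41); (11|41)=-1, (16|41)=+1; sign (−1)^0·-1^0·+1^1 = +1.
(a,b)_13: α=-1, u≡12; β=2, v≡1 (mod 13); (12|13)=+1, (1|13)=+1; sign (−1)^0·+1^2·+1^-1 = +1.
(a,b)_2: α=3, β=8; u≡1, v≡1 (mod 8); ε(u)ε(v)=0·0, αω(v)=3·0, βω(u)=8·0; sum ≡ 0  ⇒  +1.
(a,b)_7: α=2, u≡6; β=1, v≡4 (mod 7); (6|7)=-1, (4|7)=+1; sign (−1)^0·-1^1·+1^2 = -1.
(a,b)_17: α=1, u≡9; β=1, v≡4 (mod 17); (9|17)=+1, (4|17)=+1; sign (−1)^0·+1^1·+1^1 = +1.
(10673858, 3689 / ℚ) ramifies at {7, 19}: a division algebra.

[7, 19]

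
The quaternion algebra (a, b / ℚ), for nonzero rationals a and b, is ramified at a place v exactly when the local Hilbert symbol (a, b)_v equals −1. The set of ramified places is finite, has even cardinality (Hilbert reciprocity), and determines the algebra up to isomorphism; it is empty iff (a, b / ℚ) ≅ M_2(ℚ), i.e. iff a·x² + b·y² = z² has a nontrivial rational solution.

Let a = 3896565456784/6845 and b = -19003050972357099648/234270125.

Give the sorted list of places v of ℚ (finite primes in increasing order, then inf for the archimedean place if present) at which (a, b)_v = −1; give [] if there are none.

Mod squares: a ≡ 5, b ≡ -124410. Check v ∈ {∞, 2, 3, 5, 7, 11, 13, 17, 29, 37}.
v=7: a=7^2·(≡6), b=7^4·(≡1) mod 7; (6|7)=-1, (1|7)=+1; (−1)^{2·4·3}·(-1)^4·(+1)^2 = +1.
v=29: a=29^2·(≡25), b=29^3·(≡15) mod 29; (25|29)=+1, (15|29)=-1; (−1)^{2·3·14}·(+1)^3·(-1)^2 = +1.
v=∞: 5 > 0 and -124410 < 0  ⇒  (a,b)_∞ = +1.
v=37: a=37^-2·(≡8), b=37^-4·(≡21) mod 37; (8|37)=-1, (21|37)=+1; (−1)^{-2·-4·18}·(-1)^-4·(+1)^-2 = +1.
v=3: a=3^0·(≡2), b=3^1·(≡2) mod 3; (2|3)=-1, (2|3)=-1; (−1)^{0·1·1}·(-1)^1·(-1)^0 = -1.
v=13: a=13^2·(≡6), b=13^3·(≡11) mod 13; (6|13)=-1, (11|13)=-1; (−1)^{2·3·6}·(-1)^3·(-1)^2 = -1.
v=2: v_2(a)=4, v_2(b)=7; units ≡ 5, 3 (mod 8); ε·ε+αω+βω = 0·1+4·1+7·1 ≡ 1  ⇒  (a,b)_2 = -1.
v=5: a=5^-1·(≡1), b=5^-3·(≡2) mod 5; (1|5)=+1, (2|5)=-1; (−1)^{-1·-3·2}·(+1)^-3·(-1)^-1 = -1.
v=11: a=11^2·(≡5), b=11^3·(≡1) mod 11; (5|11)=+1, (1|11)=+1; (−1)^{2·3·5}·(+1)^3·(+1)^2 = +1.
v=17: a=17^2·(≡11), b=17^2·(≡4) mod 17; (11|17)=-1, (4|17)=+1; (−1)^{2·2·8}·(-1)^2·(+1)^2 = +1.
(5, -124410 / ℚ) ramifies at {2, 3, 5, 13}: a division algebra.

[2, 3, 5, 13]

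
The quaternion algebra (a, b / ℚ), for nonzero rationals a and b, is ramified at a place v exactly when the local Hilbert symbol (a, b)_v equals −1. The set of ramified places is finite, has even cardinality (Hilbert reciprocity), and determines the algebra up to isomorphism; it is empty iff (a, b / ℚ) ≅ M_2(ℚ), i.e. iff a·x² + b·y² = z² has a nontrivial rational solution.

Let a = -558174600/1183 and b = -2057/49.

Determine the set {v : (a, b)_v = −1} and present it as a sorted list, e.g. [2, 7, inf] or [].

(a, b) ≡ (-15022, -17) mod (ℚ^×)²; places V = {2, 3, 5, 7, 11, 13, 17, 29, 37, ∞}.
(a,b)_3: α=2, u≡2; β=0, v≡1 (mod 3); (2|3)=-1, (1|3)=+1; sign (−1)^0·-1^0·+1^2 = +1.
(a,b)_29: α=1, u≡7; β=0, v≡3 (mod 29); (7|29)=+1, (3|29)=-1; sign (−1)^0·+1^0·-1^1 = -1.
(a,b)_7: α=-1, u≡3; β=-2, v≡1 (mod 7); (3|7)=-1, (1|7)=+1; sign (−1)^0·-1^-2·+1^-1 = +1.
(a,b)_13: α=-2, u≡8; β=0, v≡1 (mod 13); (8|13)=-1, (1|13)=+1; sign (−1)^0·-1^0·+1^-2 = +1.
(a,b)_∞: sgn(-15022)=−, sgn(-17)=−, so -1.
(a,b)_5: α=2, u≡2; β=0, v≡2 (mod 5); (2|5)=-1, (2|5)=-1; sign (−1)^0·-1^0·-1^2 = +1.
(a,b)_2: α=3, β=0; u≡1, v≡7 (mod 8); ε(u)ε(v)=0·1, αω(v)=3·0, βω(u)=0·0; sum ≡ 0  ⇒  +1.
(a,b)_11: α=0, u≡1; β=2, v≡1 (mod 11); (1|11)=+1, (1|11)=+1; sign (−1)^0·+1^2·+1^0 = +1.
(a,b)_17: α=2, u≡14; β=1, v≡1 (mod 17); (14|17)=-1, (1|17)=+1; sign (−1)^0·-1^1·+1^2 = -1.
(a,b)_37: α=1, u≡12; β=0, v≡29 (mod 37); (12|37)=+1, (29|37)=-1; sign (−1)^0·+1^0·-1^1 = -1.
(-15022, -17 / ℚ) ramifies at {17, 29, 37, ∞}: a division algebra.

[17, 29, 37, inf]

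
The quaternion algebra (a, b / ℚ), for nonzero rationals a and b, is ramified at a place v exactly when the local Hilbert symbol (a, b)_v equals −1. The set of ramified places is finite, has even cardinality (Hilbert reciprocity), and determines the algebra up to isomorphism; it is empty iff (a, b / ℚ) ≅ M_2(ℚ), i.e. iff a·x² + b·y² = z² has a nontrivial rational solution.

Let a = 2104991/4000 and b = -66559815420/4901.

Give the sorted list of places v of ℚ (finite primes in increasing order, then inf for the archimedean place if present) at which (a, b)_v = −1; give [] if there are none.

[2, 3, 5, 7, 17, 31]

Mod squares: a ≡ 1190, b ≡ -94395. Check v ∈ {∞, 2, 3, 5, 7, 13, 17, 19, 29, 31}.
v=19: a=19^2·(≡15), b=19^2·(≡11) mod 19; (15|19)=-1, (11|19)=+1; (−1)^{2·2·9}·(-1)^2·(+1)^2 = +1.
v=7: a=7^3·(≡4), b=7^3·(≡2) mod 7; (4|7)=+1, (2|7)=+1; (−1)^{3·3·3}·(+1)^3·(+1)^3 = -1.
v=29: a=29^0·(≡16), b=29^-1·(≡23) mod 29; (16|29)=+1, (23|29)=+1; (−1)^{0·-1·14}·(+1)^-1·(+1)^0 = +1.
v=13: a=13^0·(≡2), b=13^-2·(≡2) mod 13; (2|13)=-1, (2|13)=-1; (−1)^{0·-2·6}·(-1)^-2·(-1)^0 = +1.
v=∞: 1190 > 0 and -94395 < 0  ⇒  (a,b)_∞ = +1.
v=31: a=31^0·(≡29), b=31^1·(≡29) mod 31; (29|31)=-1, (29|31)=-1; (−1)^{0·1·15}·(-1)^1·(-1)^0 = -1.
v=2: v_2(a)=-5, v_2(b)=2; units ≡ 3, 5 (mod 8); ε·ε+αω+βω = 1·0+-5·1+2·1 ≡ 1  ⇒  (a,b)_2 = -1.
v=17: a=17^1·(≡16), b=17^2·(≡7) mod 17; (16|17)=+1, (7|17)=-1; (−1)^{1·2·8}·(+1)^2·(-1)^1 = -1.
v=5: a=5^-3·(≡3), b=5^1·(≡1) mod 5; (3|5)=-1, (1|5)=+1; (−1)^{-3·1·2}·(-1)^1·(+1)^-3 = -1.
v=3: a=3^0·(≡2), b=3^1·(≡2) mod 3; (2|3)=-1, (2|3)=-1; (−1)^{0·1·1}·(-1)^1·(-1)^0 = -1.
(1190, -94395 / ℚ) ramifies at {2, 3, 5, 7, 17, 31}: a division algebra.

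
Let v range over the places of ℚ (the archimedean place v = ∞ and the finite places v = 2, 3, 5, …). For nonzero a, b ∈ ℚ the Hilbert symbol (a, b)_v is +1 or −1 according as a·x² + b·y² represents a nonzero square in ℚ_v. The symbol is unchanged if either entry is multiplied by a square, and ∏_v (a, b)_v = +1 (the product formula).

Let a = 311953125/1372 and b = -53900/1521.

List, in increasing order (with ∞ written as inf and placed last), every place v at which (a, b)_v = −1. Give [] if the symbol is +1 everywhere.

(a, b) ≡ (1155, -11) mod (ℚ^×)²; places V = {2, 3, 5, 7, 11, 13, ∞}.
(a,b)_11: α=3, u≡8; β=1, v≡2 (mod 11); (8|11)=-1, (2|11)=-1; sign (−1)^1·-1^1·-1^3 = -1.
(a,b)_∞: sgn(1155)=+, sgn(-11)=−, so +1.
(a,b)_2: α=-2, β=2; u≡3, v≡5 (mod 8); ε(u)ε(v)=1·0, αω(v)=-2·1, βω(u)=2·1; sum ≡ 0  ⇒  +1.
(a,b)_13: α=0, u≡6; β=-2, v≡7 (mod 13); (6|13)=-1, (7|13)=-1; sign (−1)^0·-1^-2·-1^0 = +1.
(a,b)_7: α=-3, u≡2; β=2, v≡3 (mod 7); (2|7)=+1, (3|7)=-1; sign (−1)^0·+1^2·-1^-3 = -1.
(a,b)_5: α=7, u≡4; β=2, v≡4 (mod 5); (4|5)=+1, (4|5)=+1; sign (−1)^0·+1^2·+1^7 = +1.
(a,b)_3: α=1, u≡1; β=-2, v≡1 (mod 3); (1|3)=+1, (1|3)=+1; sign (−1)^0·+1^-2·+1^1 = +1.
|Ram(1155, -11)| = 2, even; anisotropic at {7, 11}.

[7, 11]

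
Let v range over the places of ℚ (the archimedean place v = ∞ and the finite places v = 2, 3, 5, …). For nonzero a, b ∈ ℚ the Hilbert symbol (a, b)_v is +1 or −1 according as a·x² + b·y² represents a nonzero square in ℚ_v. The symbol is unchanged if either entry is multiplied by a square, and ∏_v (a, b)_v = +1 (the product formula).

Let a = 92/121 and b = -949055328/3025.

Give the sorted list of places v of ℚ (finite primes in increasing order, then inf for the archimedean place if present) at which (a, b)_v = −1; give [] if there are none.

(a, b) ≡ (23, -38998) mod (ℚ^×)²; places V = {2, 3, 5, 11, 13, 17, 23, 31, 37, ∞}.
(a,b)_13: α=0, u≡10; β=2, v≡6 (mod 13); (10|13)=+1, (6|13)=-1; sign (−1)^0·+1^2·-1^0 = +1.
(a,b)_2: α=2, β=5; u≡7, v≡5 (mod 8); ε(u)ε(v)=1·0, αω(v)=2·1, βω(u)=5·0; sum ≡ 0  ⇒  +1.
(a,b)_23: α=1, u≡16; β=0, v≡17 (mod 23); (16|23)=+1, (17|23)=-1; sign (−1)^0·+1^0·-1^1 = -1.
(a,b)_31: α=0, u≡21; β=1, v≡30 (mod 31); (21|31)=-1, (30|31)=-1; sign (−1)^0·-1^1·-1^0 = -1.
(a,b)_37: α=0, u≡24; β=1, v≡17 (mod 37); (24|37)=-1, (17|37)=-1; sign (−1)^0·-1^1·-1^0 = -1.
(a,b)_5: α=0, u≡2; β=-2, v≡2 (mod 5); (2|5)=-1, (2|5)=-1; sign (−1)^0·-1^-2·-1^0 = +1.
(a,b)_17: α=0, u≡12; β=1, v≡8 (mod 17); (12|17)=-1, (8|17)=+1; sign (−1)^0·-1^1·+1^0 = -1.
(a,b)_∞: sgn(23)=+, sgn(-38998)=−, so +1.
(a,b)_11: α=-2, u≡4; β=-2, v≡7 (mod 11); (4|11)=+1, (7|11)=-1; sign (−1)^0·+1^-2·-1^-2 = +1.
(a,b)_3: α=0, u≡2; β=2, v≡2 (mod 3); (2|3)=-1, (2|3)=-1; sign (−1)^0·-1^2·-1^0 = +1.
Ram(23, -38998) = {17, 23, 31, 37}; no ℚ_17-point on the conic.

[17, 23, 31, 37]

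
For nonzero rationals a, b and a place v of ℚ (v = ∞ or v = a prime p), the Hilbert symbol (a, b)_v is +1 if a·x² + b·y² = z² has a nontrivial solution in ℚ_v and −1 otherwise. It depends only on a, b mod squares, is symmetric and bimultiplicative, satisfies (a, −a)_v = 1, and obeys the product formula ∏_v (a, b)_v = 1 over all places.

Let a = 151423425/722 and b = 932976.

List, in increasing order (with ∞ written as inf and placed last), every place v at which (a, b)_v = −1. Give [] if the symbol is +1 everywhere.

Mod squares: a ≡ 149554, b ≡ 6479. Check v ∈ {∞, 2, 3, 5, 11, 19, 31, 37, 43, 47}.
v=47: a=47^1·(≡26), b=47^0·(≡26) mod 47; (26|47)=-1, (26|47)=-1; (−1)^{1·0·23}·(-1)^0·(-1)^1 = -1.
v=5: a=5^2·(≡1), b=5^0·(≡1) mod 5; (1|5)=+1, (1|5)=+1; (−1)^{2·0·2}·(+1)^0·(+1)^2 = +1.
v=2: v_2(a)=-1, v_2(b)=4; units ≡ 1, 7 (mod 8); ε·ε+αω+βω = 0·1+-1·0+4·0 ≡ 0  ⇒  (a,b)_2 = +1.
v=31: a=31^0·(≡9), b=31^1·(≡26) mod 31; (9|31)=+1, (26|31)=-1; (−1)^{0·1·15}·(+1)^1·(-1)^0 = +1.
v=19: a=19^-2·(≡9), b=19^1·(≡8) mod 19; (9|19)=+1, (8|19)=-1; (−1)^{-2·1·9}·(+1)^1·(-1)^-2 = +1.
v=37: a=37^1·(≡21), b=37^0·(≡21) mod 37; (21|37)=+1, (21|37)=+1; (−1)^{1·0·18}·(+1)^0·(+1)^1 = +1.
v=∞: 149554 > 0 and 6479 > 0  ⇒  (a,b)_∞ = +1.
v=43: a=43^1·(≡25), b=43^0·(≡5) mod 43; (25|43)=+1, (5|43)=-1; (−1)^{1·0·21}·(+1)^0·(-1)^1 = -1.
v=11: a=11^0·(≡3), b=11^1·(≡6) mod 11; (3|11)=+1, (6|11)=-1; (−1)^{0·1·5}·(+1)^1·(-1)^0 = +1.
v=3: a=3^4·(≡1), b=3^2·(≡2) mod 3; (1|3)=+1, (2|3)=-1; (−1)^{4·2·1}·(+1)^2·(-1)^4 = +1.
(149554, 6479 / ℚ) ramifies at {43, 47}: a division algebra.

[43, 47]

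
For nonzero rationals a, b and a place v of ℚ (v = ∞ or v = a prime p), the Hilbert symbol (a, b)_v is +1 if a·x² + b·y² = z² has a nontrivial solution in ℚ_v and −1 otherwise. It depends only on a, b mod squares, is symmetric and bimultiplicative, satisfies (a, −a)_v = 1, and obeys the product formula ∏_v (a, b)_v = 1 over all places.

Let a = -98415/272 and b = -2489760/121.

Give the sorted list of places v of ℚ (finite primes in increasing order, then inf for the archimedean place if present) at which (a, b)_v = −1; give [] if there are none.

Mod squares: a ≡ -255, b ≡ -17290. Check v ∈ {∞, 2, 3, 5, 7, 11, 13, 17, 19}.
v=19: a=19^0·(≡4), b=19^1·(≡14) mod 19; (4|19)=+1, (14|19)=-1; (−1)^{0·1·9}·(+1)^1·(-1)^0 = +1.
v=17: a=17^-1·(≡2), b=17^0·(≡13) mod 17; (2|17)=+1, (13|17)=+1; (−1)^{-1·0·8}·(+1)^0·(+1)^-1 = +1.
v=7: a=7^0·(≡2), b=7^1·(≡2) mod 7; (2|7)=+1, (2|7)=+1; (−1)^{0·1·3}·(+1)^1·(+1)^0 = +1.
v=11: a=11^0·(≡3), b=11^-2·(≡2) mod 11; (3|11)=+1, (2|11)=-1; (−1)^{0·-2·5}·(+1)^-2·(-1)^0 = +1.
v=∞: -255 < 0 and -17290 < 0  ⇒  (a,b)_∞ = -1.
v=3: a=3^9·(≡2), b=3^2·(≡2) mod 3; (2|3)=-1, (2|3)=-1; (−1)^{9·2·1}·(-1)^2·(-1)^9 = -1.
v=5: a=5^1·(≡1), b=5^1·(≡3) mod 5; (1|5)=+1, (3|5)=-1; (−1)^{1·1·2}·(+1)^1·(-1)^1 = -1.
v=2: v_2(a)=-4, v_2(b)=5; units ≡ 1, 3 (mod 8); ε·ε+αω+βω = 0·1+-4·1+5·0 ≡ 0  ⇒  (a,b)_2 = +1.
v=13: a=13^0·(≡5), b=13^1·(≡12) mod 13; (5|13)=-1, (12|13)=+1; (−1)^{0·1·6}·(-1)^1·(+1)^0 = -1.
|Ram(-255, -17290)| = 4, even; anisotropic at {3, 5, 13, ∞}.

[3, 5, 13, inf]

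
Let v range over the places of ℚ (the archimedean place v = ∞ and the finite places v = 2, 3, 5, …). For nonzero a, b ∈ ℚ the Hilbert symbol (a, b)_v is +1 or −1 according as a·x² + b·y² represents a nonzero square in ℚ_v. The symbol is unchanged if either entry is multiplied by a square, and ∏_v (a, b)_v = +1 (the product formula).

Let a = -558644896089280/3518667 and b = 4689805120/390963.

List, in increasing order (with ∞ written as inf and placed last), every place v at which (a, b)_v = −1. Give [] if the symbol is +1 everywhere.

Mod squares: a ≡ -1785, b ≡ 15015. Check v ∈ {∞, 2, 3, 5, 7, 11, 13, 17, 19}.
v=13: a=13^2·(≡12), b=13^1·(≡2) mod 13; (12|13)=+1, (2|13)=-1; (−1)^{2·1·6}·(+1)^1·(-1)^2 = +1.
v=19: a=19^-4·(≡11), b=19^-4·(≡9) mod 19; (11|19)=+1, (9|19)=+1; (−1)^{-4·-4·9}·(+1)^-4·(+1)^-4 = +1.
v=∞: -1785 < 0 and 15015 > 0  ⇒  (a,b)_∞ = +1.
v=5: a=5^1·(≡2), b=5^1·(≡3) mod 5; (2|5)=-1, (3|5)=-1; (−1)^{1·1·2}·(-1)^1·(-1)^1 = +1.
v=11: a=11^6·(≡2), b=11^5·(≡3) mod 11; (2|11)=-1, (3|11)=+1; (−1)^{6·5·5}·(-1)^5·(+1)^6 = -1.
v=3: a=3^-3·(≡2), b=3^-1·(≡1) mod 3; (2|3)=-1, (1|3)=+1; (−1)^{-3·-1·1}·(-1)^-1·(+1)^-3 = +1.
v=17: a=17^1·(≡14), b=17^0·(≡9) mod 17; (14|17)=-1, (9|17)=+1; (−1)^{1·0·8}·(-1)^0·(+1)^1 = +1.
v=2: v_2(a)=6, v_2(b)=6; units ≡ 7, 7 (mod 8); ε·ε+αω+βω = 1·1+6·0+6·0 ≡ 1  ⇒  (a,b)_2 = -1.
v=7: a=7^3·(≡4), b=7^1·(≡3) mod 7; (4|7)=+1, (3|7)=-1; (−1)^{3·1·3}·(+1)^1·(-1)^3 = +1.
Ram(-1785, 15015) = {2, 11}; no ℚ_2-point on the conic.

[2, 11]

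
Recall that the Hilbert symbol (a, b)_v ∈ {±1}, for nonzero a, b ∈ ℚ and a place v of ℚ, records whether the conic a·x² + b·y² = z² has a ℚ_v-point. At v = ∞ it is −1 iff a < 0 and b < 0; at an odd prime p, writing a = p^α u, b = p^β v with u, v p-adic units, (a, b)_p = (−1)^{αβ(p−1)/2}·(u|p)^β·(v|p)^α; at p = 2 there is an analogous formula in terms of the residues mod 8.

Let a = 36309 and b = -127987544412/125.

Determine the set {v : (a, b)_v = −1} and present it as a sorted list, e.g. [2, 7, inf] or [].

[3, 7, 19, 23]

Mod squares: a ≡ 741, b ≡ -198835. Check v ∈ {∞, 2, 3, 5, 7, 13, 19, 23}.
v=19: a=19^1·(≡11), b=19^1·(≡5) mod 19; (11|19)=+1, (5|19)=+1; (−1)^{1·1·9}·(+1)^1·(+1)^1 = -1.
v=7: a=7^2·(≡6), b=7^1·(≡2) mod 7; (6|7)=-1, (2|7)=+1; (−1)^{2·1·3}·(-1)^1·(+1)^2 = -1.
v=5: a=5^0·(≡4), b=5^-3·(≡3) mod 5; (4|5)=+1, (3|5)=-1; (−1)^{0·-3·2}·(+1)^-3·(-1)^0 = +1.
v=2: v_2(a)=0, v_2(b)=2; units ≡ 5, 5 (mod 8); ε·ε+αω+βω = 0·0+0·1+2·1 ≡ 0  ⇒  (a,b)_2 = +1.
v=23: a=23^0·(≡15), b=23^3·(≡9) mod 23; (15|23)=-1, (9|23)=+1; (−1)^{0·3·11}·(-1)^3·(+1)^0 = -1.
v=3: a=3^1·(≡1), b=3^2·(≡2) mod 3; (1|3)=+1, (2|3)=-1; (−1)^{1·2·1}·(+1)^2·(-1)^1 = -1.
v=13: a=13^1·(≡11), b=13^3·(≡7) mod 13; (11|13)=-1, (7|13)=-1; (−1)^{1·3·6}·(-1)^3·(-1)^1 = +1.
v=∞: 741 > 0 and -198835 < 0  ⇒  (a,b)_∞ = +1.
(741, -198835 / ℚ) ramifies at {3, 7, 19, 23}: a division algebra.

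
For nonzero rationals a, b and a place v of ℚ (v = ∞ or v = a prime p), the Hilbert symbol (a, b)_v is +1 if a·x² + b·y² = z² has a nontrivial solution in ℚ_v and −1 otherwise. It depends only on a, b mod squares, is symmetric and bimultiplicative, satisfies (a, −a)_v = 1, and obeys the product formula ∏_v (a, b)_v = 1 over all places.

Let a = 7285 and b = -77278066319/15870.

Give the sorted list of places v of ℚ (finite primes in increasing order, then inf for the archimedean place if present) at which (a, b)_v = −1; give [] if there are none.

(a, b) ≡ (7285, -1693456530) mod (ℚ^×)²; places V = {2, 3, 5, 17, 23, 31, 37, 43, 47, 53, ∞}.
(a,b)_2: α=0, β=-1; u≡5, v≡7 (mod 8); ε(u)ε(v)=0·1, αω(v)=0·0, βω(u)=-1·1; sum ≡ 1  ⇒  -1.
(a,b)_43: α=0, u≡18; β=1, v≡9 (mod 43); (18|43)=-1, (9|43)=+1; sign (−1)^0·-1^1·+1^0 = -1.
(a,b)_37: α=0, u≡33; β=2, v≡31 (mod 37); (33|37)=+1, (31|37)=-1; sign (−1)^0·+1^2·-1^0 = +1.
(a,b)_23: α=0, u≡17; β=-2, v≡20 (mod 23); (17|23)=-1, (20|23)=-1; sign (−1)^0·-1^-2·-1^0 = +1.
(a,b)_17: α=0, u≡9; β=1, v≡5 (mod 17); (9|17)=+1, (5|17)=-1; sign (−1)^0·+1^1·-1^0 = +1.
(a,b)_∞: sgn(7285)=+, sgn(-1693456530)=−, so +1.
(a,b)_53: α=0, u≡24; β=1, v≡1 (mod 53); (24|53)=+1, (1|53)=+1; sign (−1)^0·+1^1·+1^0 = +1.
(a,b)_3: α=0, u≡1; β=-1, v≡1 (mod 3); (1|3)=+1, (1|3)=+1; sign (−1)^0·+1^-1·+1^0 = +1.
(a,b)_47: α=1, u≡14; β=1, v≡4 (mod 47); (14|47)=+1, (4|47)=+1; sign (−1)^1·+1^1·+1^1 = -1.
(a,b)_5: α=1, u≡2; β=-1, v≡4 (mod 5); (2|5)=-1, (4|5)=+1; sign (−1)^0·-1^-1·+1^1 = -1.
(a,b)_31: α=1, u≡18; β=1, v≡30 (mod 31); (18|31)=+1, (30|31)=-1; sign (−1)^1·+1^1·-1^1 = +1.
(7285, -1693456530 / ℚ) ramifies at {2, 5, 43, 47}: a division algebra.

[2, 5, 43, 47]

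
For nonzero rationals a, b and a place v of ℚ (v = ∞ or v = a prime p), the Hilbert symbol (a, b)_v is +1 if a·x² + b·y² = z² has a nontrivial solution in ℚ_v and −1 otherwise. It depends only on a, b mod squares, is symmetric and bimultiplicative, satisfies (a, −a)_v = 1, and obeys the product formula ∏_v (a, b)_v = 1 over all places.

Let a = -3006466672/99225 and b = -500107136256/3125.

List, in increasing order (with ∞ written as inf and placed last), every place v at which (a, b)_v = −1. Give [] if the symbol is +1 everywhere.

[5, inf]

Mod squares: a ≡ -703, b ≡ -713545. Check v ∈ {∞, 2, 3, 5, 7, 11, 13, 19, 29, 37, 47}.
v=∞: -703 < 0 and -713545 < 0  ⇒  (a,b)_∞ = -1.
v=37: a=37^1·(≡5), b=37^1·(≡18) mod 37; (5|37)=-1, (18|37)=-1; (−1)^{1·1·18}·(-1)^1·(-1)^1 = +1.
v=5: a=5^-2·(≡2), b=5^-5·(≡4) mod 5; (2|5)=-1, (4|5)=+1; (−1)^{-2·-5·2}·(-1)^-5·(+1)^-2 = -1.
v=29: a=29^0·(≡28), b=29^1·(≡23) mod 29; (28|29)=+1, (23|29)=+1; (−1)^{0·1·14}·(+1)^1·(+1)^0 = +1.
v=19: a=19^1·(≡4), b=19^1·(≡3) mod 19; (4|19)=+1, (3|19)=-1; (−1)^{1·1·9}·(+1)^1·(-1)^1 = +1.
v=13: a=13^0·(≡10), b=13^2·(≡1) mod 13; (10|13)=+1, (1|13)=+1; (−1)^{0·2·6}·(+1)^2·(+1)^0 = +1.
v=7: a=7^-2·(≡4), b=7^1·(≡5) mod 7; (4|7)=+1, (5|7)=-1; (−1)^{-2·1·3}·(+1)^1·(-1)^-2 = +1.
v=3: a=3^-4·(≡2), b=3^4·(≡2) mod 3; (2|3)=-1, (2|3)=-1; (−1)^{-4·4·1}·(-1)^4·(-1)^-4 = +1.
v=47: a=47^2·(≡14), b=47^0·(≡14) mod 47; (14|47)=+1, (14|47)=+1; (−1)^{2·0·23}·(+1)^0·(+1)^2 = +1.
v=11: a=11^2·(≡9), b=11^0·(≡9) mod 11; (9|11)=+1, (9|11)=+1; (−1)^{2·0·5}·(+1)^0·(+1)^2 = +1.
v=2: v_2(a)=4, v_2(b)=8; units ≡ 1, 7 (mod 8); ε·ε+αω+βω = 0·1+4·0+8·0 ≡ 0  ⇒  (a,b)_2 = +1.
Ram(-703, -713545) = {5, ∞}; no ℚ_5-point on the conic.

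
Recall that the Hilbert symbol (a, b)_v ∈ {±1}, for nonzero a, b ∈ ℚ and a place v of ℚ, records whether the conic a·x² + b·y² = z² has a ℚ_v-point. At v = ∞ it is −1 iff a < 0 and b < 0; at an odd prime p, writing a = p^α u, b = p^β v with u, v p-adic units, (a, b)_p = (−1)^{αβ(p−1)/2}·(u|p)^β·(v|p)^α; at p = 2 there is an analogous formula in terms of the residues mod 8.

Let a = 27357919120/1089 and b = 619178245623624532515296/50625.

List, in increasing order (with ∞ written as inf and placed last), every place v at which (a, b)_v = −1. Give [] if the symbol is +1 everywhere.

Mod squares: a ≡ 120745, b ≡ 1202366. Check v ∈ {∞, 2, 3, 5, 7, 11, 17, 19, 23, 31, 41, 43}.
v=23: a=23^0·(≡1), b=23^2·(≡6) mod 23; (1|23)=+1, (6|23)=+1; (−1)^{0·2·11}·(+1)^2·(+1)^0 = +1.
v=19: a=19^1·(≡11), b=19^4·(≡14) mod 19; (11|19)=+1, (14|19)=-1; (−1)^{1·4·9}·(+1)^4·(-1)^1 = -1.
v=5: a=5^1·(≡1), b=5^-4·(≡1) mod 5; (1|5)=+1, (1|5)=+1; (−1)^{1·-4·2}·(+1)^-4·(+1)^1 = +1.
v=43: a=43^0·(≡16), b=43^1·(≡18) mod 43; (16|43)=+1, (18|43)=-1; (−1)^{0·1·21}·(+1)^1·(-1)^0 = +1.
v=∞: 120745 > 0 and 1202366 > 0  ⇒  (a,b)_∞ = +1.
v=41: a=41^1·(≡13), b=41^3·(≡22) mod 41; (13|41)=-1, (22|41)=-1; (−1)^{1·3·20}·(-1)^3·(-1)^1 = +1.
v=3: a=3^-2·(≡1), b=3^-4·(≡2) mod 3; (1|3)=+1, (2|3)=-1; (−1)^{-2·-4·1}·(+1)^-4·(-1)^-2 = +1.
v=11: a=11^-2·(≡9), b=11^1·(≡6) mod 11; (9|11)=+1, (6|11)=-1; (−1)^{-2·1·5}·(+1)^1·(-1)^-2 = +1.
v=31: a=31^1·(≡16), b=31^3·(≡2) mod 31; (16|31)=+1, (2|31)=+1; (−1)^{1·3·15}·(+1)^3·(+1)^1 = -1.
v=2: v_2(a)=4, v_2(b)=5; units ≡ 1, 7 (mod 8); ε·ε+αω+βω = 0·1+4·0+5·0 ≡ 0  ⇒  (a,b)_2 = +1.
v=7: a=7^2·(≡2), b=7^0·(≡4) mod 7; (2|7)=+1, (4|7)=+1; (−1)^{2·0·3}·(+1)^0·(+1)^2 = +1.
v=17: a=17^2·(≡5), b=17^2·(≡14) mod 17; (5|17)=-1, (14|17)=-1; (−1)^{2·2·8}·(-1)^2·(-1)^2 = +1.
(120745, 1202366 / ℚ) ramifies at {19, 31}: a division algebra.

[19, 31]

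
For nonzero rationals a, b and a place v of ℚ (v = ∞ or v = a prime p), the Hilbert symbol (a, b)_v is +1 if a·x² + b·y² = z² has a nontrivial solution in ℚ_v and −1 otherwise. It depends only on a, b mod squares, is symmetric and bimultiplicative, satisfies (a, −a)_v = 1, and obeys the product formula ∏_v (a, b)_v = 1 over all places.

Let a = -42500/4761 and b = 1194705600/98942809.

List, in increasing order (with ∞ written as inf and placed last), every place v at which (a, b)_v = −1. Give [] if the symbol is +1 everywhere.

[2, 17]

Mod squares: a ≡ -17, b ≡ 51. Check v ∈ {∞, 2, 3, 5, 7, 11, 17, 23, 29}.
v=29: a=29^0·(≡26), b=29^-2·(≡23) mod 29; (26|29)=-1, (23|29)=+1; (−1)^{0·-2·14}·(-1)^-2·(+1)^0 = +1.
v=3: a=3^-2·(≡1), b=3^1·(≡2) mod 3; (1|3)=+1, (2|3)=-1; (−1)^{-2·1·1}·(+1)^1·(-1)^-2 = +1.
v=2: v_2(a)=2, v_2(b)=6; units ≡ 7, 3 (mod 8); ε·ε+αω+βω = 1·1+2·1+6·0 ≡ 1  ⇒  (a,b)_2 = -1.
v=7: a=7^0·(≡4), b=7^-6·(≡4) mod 7; (4|7)=+1, (4|7)=+1; (−1)^{0·-6·3}·(+1)^-6·(+1)^0 = +1.
v=5: a=5^4·(≡2), b=5^2·(≡1) mod 5; (2|5)=-1, (1|5)=+1; (−1)^{4·2·2}·(-1)^2·(+1)^4 = +1.
v=11: a=11^0·(≡9), b=11^4·(≡10) mod 11; (9|11)=+1, (10|11)=-1; (−1)^{0·4·5}·(+1)^4·(-1)^0 = +1.
v=23: a=23^-2·(≡3), b=23^0·(≡22) mod 23; (3|23)=+1, (22|23)=-1; (−1)^{-2·0·11}·(+1)^0·(-1)^-2 = +1.
v=17: a=17^1·(≡16), b=17^1·(≡6) mod 17; (16|17)=+1, (6|17)=-1; (−1)^{1·1·8}·(+1)^1·(-1)^1 = -1.
v=∞: -17 < 0 and 51 > 0  ⇒  (a,b)_∞ = +1.
|Ram(-17, 51)| = 2, even; anisotropic at {2, 17}.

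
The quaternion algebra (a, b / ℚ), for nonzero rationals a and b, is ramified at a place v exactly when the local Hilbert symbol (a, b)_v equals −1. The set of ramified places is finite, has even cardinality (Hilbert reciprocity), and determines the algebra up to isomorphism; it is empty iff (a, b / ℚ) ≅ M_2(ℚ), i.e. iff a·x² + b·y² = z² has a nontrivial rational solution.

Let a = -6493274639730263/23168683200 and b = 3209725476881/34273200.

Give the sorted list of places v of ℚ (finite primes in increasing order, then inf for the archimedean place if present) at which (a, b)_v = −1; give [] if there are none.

Mod squares: a ≡ -16470069, b ≡ 2352867. Check v ∈ {∞, 2, 3, 5, 7, 11, 13, 17, 37, 41, 47}.
v=11: a=11^1·(≡10), b=11^1·(≡6) mod 11; (10|11)=-1, (6|11)=-1; (−1)^{1·1·5}·(-1)^1·(-1)^1 = -1.
v=37: a=37^1·(≡7), b=37^1·(≡12) mod 37; (7|37)=+1, (12|37)=+1; (−1)^{1·1·18}·(+1)^1·(+1)^1 = +1.
v=3: a=3^-1·(≡1), b=3^-1·(≡2) mod 3; (1|3)=+1, (2|3)=-1; (−1)^{-1·-1·1}·(+1)^-1·(-1)^-1 = +1.
v=41: a=41^1·(≡32), b=41^1·(≡7) mod 41; (32|41)=+1, (7|41)=-1; (−1)^{1·1·20}·(+1)^1·(-1)^1 = -1.
v=5: a=5^-2·(≡4), b=5^-2·(≡2) mod 5; (4|5)=+1, (2|5)=-1; (−1)^{-2·-2·2}·(+1)^-2·(-1)^-2 = +1.
v=17: a=17^6·(≡14), b=17^4·(≡8) mod 17; (14|17)=-1, (8|17)=+1; (−1)^{6·4·8}·(-1)^4·(+1)^6 = +1.
v=7: a=7^3·(≡1), b=7^2·(≡5) mod 7; (1|7)=+1, (5|7)=-1; (−1)^{3·2·3}·(+1)^2·(-1)^3 = -1.
v=2: v_2(a)=-6, v_2(b)=-4; units ≡ 3, 3 (mod 8); ε·ε+αω+βω = 1·1+-6·1+-4·1 ≡ 1  ⇒  (a,b)_2 = -1.
v=47: a=47^1·(≡20), b=47^1·(≡8) mod 47; (20|47)=-1, (8|47)=+1; (−1)^{1·1·23}·(-1)^1·(+1)^1 = +1.
v=13: a=13^-6·(≡6), b=13^-4·(≡10) mod 13; (6|13)=-1, (10|13)=+1; (−1)^{-6·-4·6}·(-1)^-4·(+1)^-6 = +1.
v=∞: -16470069 < 0 and 2352867 > 0  ⇒  (a,b)_∞ = +1.
(-16470069, 2352867 / ℚ) ramifies at {2, 7, 11, 41}: a division algebra.

[2, 7, 11, 41]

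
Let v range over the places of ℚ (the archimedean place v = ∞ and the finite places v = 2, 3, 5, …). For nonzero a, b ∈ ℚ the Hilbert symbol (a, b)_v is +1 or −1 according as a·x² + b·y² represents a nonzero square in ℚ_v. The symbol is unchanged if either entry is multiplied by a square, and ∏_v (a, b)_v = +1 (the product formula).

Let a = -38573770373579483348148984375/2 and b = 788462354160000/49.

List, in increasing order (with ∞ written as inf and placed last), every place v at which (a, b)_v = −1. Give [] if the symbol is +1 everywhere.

[2, 17, 19, 23]

(a, b) ≡ (-50830, 14326) mod (ℚ^×)²; places V = {2, 3, 5, 7, 13, 17, 19, 23, 29, ∞}.
(a,b)_7: α=0, u≡2; β=-2, v≡2 (mod 7); (2|7)=+1, (2|7)=+1; sign (−1)^0·+1^-2·+1^0 = +1.
(a,b)_3: α=4, u≡2; β=2, v≡1 (mod 3); (2|3)=-1, (1|3)=+1; sign (−1)^0·-1^2·+1^4 = +1.
(a,b)_29: α=2, u≡25; β=1, v≡5 (mod 29); (25|29)=+1, (5|29)=+1; sign (−1)^0·+1^1·+1^2 = +1.
(a,b)_23: α=5, u≡10; β=2, v≡17 (mod 23); (10|23)=-1, (17|23)=-1; sign (−1)^0·-1^2·-1^5 = -1.
(a,b)_5: α=7, u≡4; β=4, v≡4 (mod 5); (4|5)=+1, (4|5)=+1; sign (−1)^0·+1^4·+1^7 = +1.
(a,b)_∞: sgn(-50830)=−, sgn(14326)=+, so +1.
(a,b)_2: α=-1, β=7; u≡1, v≡3 (mod 8); ε(u)ε(v)=0·1, αω(v)=-1·1, βω(u)=7·0; sum ≡ 1  ⇒  -1.
(a,b)_19: α=2, u≡15; β=1, v≡13 (mod 19); (15|19)=-1, (13|19)=-1; sign (−1)^0·-1^1·-1^2 = -1.
(a,b)_13: α=3, u≡12; β=1, v≡4 (mod 13); (12|13)=+1, (4|13)=+1; sign (−1)^0·+1^1·+1^3 = +1.
(a,b)_17: α=5, u≡2; β=2, v≡6 (mod 17); (2|17)=+1, (6|17)=-1; sign (−1)^0·+1^2·-1^5 = -1.
(-50830, 14326 / ℚ) ramifies at {2, 17, 19, 23}: a division algebra.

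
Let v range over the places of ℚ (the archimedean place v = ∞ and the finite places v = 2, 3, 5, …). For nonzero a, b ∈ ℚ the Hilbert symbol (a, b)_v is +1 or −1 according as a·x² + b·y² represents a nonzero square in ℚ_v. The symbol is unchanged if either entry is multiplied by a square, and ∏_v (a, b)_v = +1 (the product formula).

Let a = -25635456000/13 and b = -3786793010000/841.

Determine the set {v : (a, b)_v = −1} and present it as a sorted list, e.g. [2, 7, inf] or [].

[2, 7, 11, 13, 17, inf]

(a, b) ≡ (-5005, -221) mod (ℚ^×)²; places V = {2, 3, 5, 7, 11, 13, 17, 29, ∞}.
(a,b)_∞: sgn(-5005)=−, sgn(-221)=−, so -1.
(a,b)_13: α=-1, u≡2; β=1, v≡9 (mod 13); (2|13)=-1, (9|13)=+1; sign (−1)^0·-1^1·+1^-1 = -1.
(a,b)_29: α=0, u≡17; β=-2, v≡19 (mod 29); (17|29)=-1, (19|29)=-1; sign (−1)^0·-1^-2·-1^0 = +1.
(a,b)_2: α=10, β=4; u≡3, v≡3 (mod 8); ε(u)ε(v)=1·1, αω(v)=10·1, βω(u)=4·1; sum ≡ 1  ⇒  -1.
(a,b)_3: α=2, u≡2; β=0, v≡1 (mod 3); (2|3)=-1, (1|3)=+1; sign (−1)^0·-1^0·+1^2 = +1.
(a,b)_7: α=1, u≡3; β=2, v≡6 (mod 7); (3|7)=-1, (6|7)=-1; sign (−1)^0·-1^2·-1^1 = -1.
(a,b)_5: α=3, u≡4; β=4, v≡4 (mod 5); (4|5)=+1, (4|5)=+1; sign (−1)^0·+1^4·+1^3 = +1.
(a,b)_17: α=2, u≡10; β=3, v≡9 (mod 17); (10|17)=-1, (9|17)=+1; sign (−1)^0·-1^3·+1^2 = -1.
(a,b)_11: α=1, u≡7; β=2, v≡8 (mod 11); (7|11)=-1, (8|11)=-1; sign (−1)^0·-1^2·-1^1 = -1.
(-5005, -221 / ℚ) ramifies at {2, 7, 11, 13, 17, ∞}: a division algebra.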